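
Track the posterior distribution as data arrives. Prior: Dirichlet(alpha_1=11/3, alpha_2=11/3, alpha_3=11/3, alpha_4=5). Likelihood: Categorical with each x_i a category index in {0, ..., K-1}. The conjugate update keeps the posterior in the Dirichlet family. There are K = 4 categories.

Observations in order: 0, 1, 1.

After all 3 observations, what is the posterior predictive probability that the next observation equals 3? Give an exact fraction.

obs 1: x=0 → posterior Dirichlet(14/3, 11/3, 11/3, 5)
obs 2: x=1 → posterior Dirichlet(14/3, 14/3, 11/3, 5)
obs 3: x=1 → posterior Dirichlet(14/3, 17/3, 11/3, 5)

5/19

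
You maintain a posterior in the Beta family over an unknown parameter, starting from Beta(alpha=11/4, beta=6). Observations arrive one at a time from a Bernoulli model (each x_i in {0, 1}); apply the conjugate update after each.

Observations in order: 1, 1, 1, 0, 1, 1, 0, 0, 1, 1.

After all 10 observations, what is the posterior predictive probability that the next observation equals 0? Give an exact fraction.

obs 1: x=1 → posterior Beta(15/4, 6)
obs 2: x=1 → posterior Beta(19/4, 6)
obs 3: x=1 → posterior Beta(23/4, 6)
obs 4: x=0 → posterior Beta(23/4, 7)
obs 5: x=1 → posterior Beta(27/4, 7)
obs 6: x=1 → posterior Beta(31/4, 7)
obs 7: x=0 → posterior Beta(31/4, 8)
obs 8: x=0 → posterior Beta(31/4, 9)
obs 9: x=1 → posterior Beta(35/4, 9)
obs 10: x=1 → posterior Beta(39/4, 9)

12/25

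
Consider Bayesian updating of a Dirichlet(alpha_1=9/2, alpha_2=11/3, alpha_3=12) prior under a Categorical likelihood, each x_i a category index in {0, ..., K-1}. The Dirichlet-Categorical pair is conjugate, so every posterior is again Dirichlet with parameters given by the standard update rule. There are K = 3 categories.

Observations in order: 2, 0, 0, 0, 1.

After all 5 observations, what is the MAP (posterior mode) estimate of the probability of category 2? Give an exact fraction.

72/133

obs 1: x=2 → posterior Dirichlet(9/2, 11/3, 13)
obs 2: x=0 → posterior Dirichlet(11/2, 11/3, 13)
obs 3: x=0 → posterior Dirichlet(13/2, 11/3, 13)
obs 4: x=0 → posterior Dirichlet(15/2, 11/3, 13)
obs 5: x=1 → posterior Dirichlet(15/2, 14/3, 13)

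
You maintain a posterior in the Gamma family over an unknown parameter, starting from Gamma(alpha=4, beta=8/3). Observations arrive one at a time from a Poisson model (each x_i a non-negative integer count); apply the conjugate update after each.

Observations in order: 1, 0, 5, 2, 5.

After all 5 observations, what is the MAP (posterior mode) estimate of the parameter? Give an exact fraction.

48/23

obs 1: x=1 → posterior Gamma(5, 11/3)
obs 2: x=0 → posterior Gamma(5, 14/3)
obs 3: x=5 → posterior Gamma(10, 17/3)
obs 4: x=2 → posterior Gamma(12, 20/3)
obs 5: x=5 → posterior Gamma(17, 23/3)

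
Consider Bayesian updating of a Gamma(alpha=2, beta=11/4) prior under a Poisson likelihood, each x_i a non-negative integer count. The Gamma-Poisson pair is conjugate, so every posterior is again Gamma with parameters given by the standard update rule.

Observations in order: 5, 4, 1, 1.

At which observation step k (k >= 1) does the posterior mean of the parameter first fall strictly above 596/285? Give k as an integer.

k = 2

obs 1: x=5 → posterior Gamma(7, 15/4)
obs 2: x=4 → posterior Gamma(11, 19/4)
obs 3: x=1 → posterior Gamma(12, 23/4)
obs 4: x=1 → posterior Gamma(13, 27/4)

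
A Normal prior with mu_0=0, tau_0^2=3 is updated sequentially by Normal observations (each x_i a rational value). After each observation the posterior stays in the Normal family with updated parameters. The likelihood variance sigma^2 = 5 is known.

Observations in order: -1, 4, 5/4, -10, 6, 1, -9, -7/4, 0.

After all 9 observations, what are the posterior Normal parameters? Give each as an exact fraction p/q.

obs 1: x=-1 → posterior Normal(-3/8, 15/8)
obs 2: x=4 → posterior Normal(9/11, 15/11)
obs 3: x=5/4 → posterior Normal(51/56, 15/14)
obs 4: x=-10 → posterior Normal(-69/68, 15/17)
obs 5: x=6 → posterior Normal(3/80, 3/4)
obs 6: x=1 → posterior Normal(15/92, 15/23)
obs 7: x=-9 → posterior Normal(-93/104, 15/26)
obs 8: x=-7/4 → posterior Normal(-57/58, 15/29)
obs 9: x=0 → posterior Normal(-57/64, 15/32)

mu_0=-57/64, tau_0^2=15/32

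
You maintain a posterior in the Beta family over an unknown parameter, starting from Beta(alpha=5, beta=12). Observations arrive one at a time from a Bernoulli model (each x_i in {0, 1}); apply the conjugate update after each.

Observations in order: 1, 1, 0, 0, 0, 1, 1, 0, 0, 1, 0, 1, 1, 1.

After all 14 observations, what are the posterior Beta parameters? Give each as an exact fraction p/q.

obs 1: x=1 → posterior Beta(6, 12)
obs 2: x=1 → posterior Beta(7, 12)
obs 3: x=0 → posterior Beta(7, 13)
obs 4: x=0 → posterior Beta(7, 14)
obs 5: x=0 → posterior Beta(7, 15)
obs 6: x=1 → posterior Beta(8, 15)
obs 7: x=1 → posterior Beta(9, 15)
obs 8: x=0 → posterior Beta(9, 16)
obs 9: x=0 → posterior Beta(9, 17)
obs 10: x=1 → posterior Beta(10, 17)
obs 11: x=0 → posterior Beta(10, 18)
obs 12: x=1 → posterior Beta(11, 18)
obs 13: x=1 → posterior Beta(12, 18)
obs 14: x=1 → posterior Beta(13, 18)

alpha=13, beta=18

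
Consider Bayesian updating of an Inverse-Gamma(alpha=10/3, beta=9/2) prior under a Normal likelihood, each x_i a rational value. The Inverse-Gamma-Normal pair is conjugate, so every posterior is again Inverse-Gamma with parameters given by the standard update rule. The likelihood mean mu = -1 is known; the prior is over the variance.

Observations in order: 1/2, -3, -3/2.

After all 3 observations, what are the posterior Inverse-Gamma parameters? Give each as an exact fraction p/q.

alpha=29/6, beta=31/4

obs 1: x=1/2 → posterior Inverse-Gamma(23/6, 45/8)
obs 2: x=-3 → posterior Inverse-Gamma(13/3, 61/8)
obs 3: x=-3/2 → posterior Inverse-Gamma(29/6, 31/4)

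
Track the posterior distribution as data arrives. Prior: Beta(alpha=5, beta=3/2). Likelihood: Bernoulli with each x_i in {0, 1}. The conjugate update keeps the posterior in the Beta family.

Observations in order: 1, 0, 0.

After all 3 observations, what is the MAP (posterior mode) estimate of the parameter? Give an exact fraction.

2/3

obs 1: x=1 → posterior Beta(6, 3/2)
obs 2: x=0 → posterior Beta(6, 5/2)
obs 3: x=0 → posterior Beta(6, 7/2)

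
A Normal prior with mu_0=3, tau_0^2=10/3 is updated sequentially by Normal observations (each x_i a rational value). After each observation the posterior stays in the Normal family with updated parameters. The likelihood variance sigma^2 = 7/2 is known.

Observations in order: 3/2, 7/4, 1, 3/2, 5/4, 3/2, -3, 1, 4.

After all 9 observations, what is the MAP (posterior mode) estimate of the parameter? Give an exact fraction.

obs 1: x=3/2 → posterior Normal(93/41, 70/41)
obs 2: x=7/4 → posterior Normal(128/61, 70/61)
obs 3: x=1 → posterior Normal(148/81, 70/81)
obs 4: x=3/2 → posterior Normal(178/101, 70/101)
obs 5: x=5/4 → posterior Normal(203/121, 70/121)
obs 6: x=3/2 → posterior Normal(233/141, 70/141)
obs 7: x=-3 → posterior Normal(173/161, 10/23)
obs 8: x=1 → posterior Normal(193/181, 70/181)
obs 9: x=4 → posterior Normal(91/67, 70/201)

91/67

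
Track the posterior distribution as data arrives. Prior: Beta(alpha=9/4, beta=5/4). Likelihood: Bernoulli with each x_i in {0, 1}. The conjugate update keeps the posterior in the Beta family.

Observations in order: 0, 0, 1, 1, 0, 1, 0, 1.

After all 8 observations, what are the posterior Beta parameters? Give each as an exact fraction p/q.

obs 1: x=0 → posterior Beta(9/4, 9/4)
obs 2: x=0 → posterior Beta(9/4, 13/4)
obs 3: x=1 → posterior Beta(13/4, 13/4)
obs 4: x=1 → posterior Beta(17/4, 13/4)
obs 5: x=0 → posterior Beta(17/4, 17/4)
obs 6: x=1 → posterior Beta(21/4, 17/4)
obs 7: x=0 → posterior Beta(21/4, 21/4)
obs 8: x=1 → posterior Beta(25/4, 21/4)

alpha=25/4, beta=21/4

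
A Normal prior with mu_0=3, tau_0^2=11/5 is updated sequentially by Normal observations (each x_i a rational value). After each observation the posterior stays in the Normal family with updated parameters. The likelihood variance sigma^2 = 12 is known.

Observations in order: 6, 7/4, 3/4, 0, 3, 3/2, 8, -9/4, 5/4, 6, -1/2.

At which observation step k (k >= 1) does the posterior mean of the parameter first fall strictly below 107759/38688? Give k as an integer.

obs 1: x=6 → posterior Normal(246/71, 132/71)
obs 2: x=7/4 → posterior Normal(1061/328, 66/41)
obs 3: x=3/4 → posterior Normal(547/186, 44/31)
obs 4: x=0 → posterior Normal(547/208, 33/26)
obs 5: x=3 → posterior Normal(613/230, 132/115)
obs 6: x=3/2 → posterior Normal(323/126, 22/21)
obs 7: x=8 → posterior Normal(3, 132/137)
obs 8: x=-9/4 → posterior Normal(1545/592, 33/37)
obs 9: x=5/4 → posterior Normal(400/159, 44/53)
obs 10: x=6 → posterior Normal(233/85, 66/85)
obs 11: x=-1/2 → posterior Normal(921/362, 132/181)

k = 4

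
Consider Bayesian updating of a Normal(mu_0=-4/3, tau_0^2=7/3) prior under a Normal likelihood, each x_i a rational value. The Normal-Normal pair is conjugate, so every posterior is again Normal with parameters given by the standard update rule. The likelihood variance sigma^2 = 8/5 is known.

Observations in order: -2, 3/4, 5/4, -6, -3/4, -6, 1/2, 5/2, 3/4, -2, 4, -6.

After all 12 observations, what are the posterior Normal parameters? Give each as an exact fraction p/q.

obs 1: x=-2 → posterior Normal(-102/59, 56/59)
obs 2: x=3/4 → posterior Normal(-303/376, 28/47)
obs 3: x=5/4 → posterior Normal(-32/129, 56/129)
obs 4: x=-6 → posterior Normal(-121/82, 14/41)
obs 5: x=-3/4 → posterior Normal(-1073/796, 56/199)
obs 6: x=-6 → posterior Normal(-1913/936, 28/117)
obs 7: x=1/2 → posterior Normal(-1843/1076, 56/269)
obs 8: x=5/2 → posterior Normal(-1493/1216, 7/38)
obs 9: x=3/4 → posterior Normal(-347/339, 56/339)
obs 10: x=-2 → posterior Normal(-417/374, 28/187)
obs 11: x=4 → posterior Normal(-277/409, 56/409)
obs 12: x=-6 → posterior Normal(-487/444, 14/111)

mu_0=-487/444, tau_0^2=14/111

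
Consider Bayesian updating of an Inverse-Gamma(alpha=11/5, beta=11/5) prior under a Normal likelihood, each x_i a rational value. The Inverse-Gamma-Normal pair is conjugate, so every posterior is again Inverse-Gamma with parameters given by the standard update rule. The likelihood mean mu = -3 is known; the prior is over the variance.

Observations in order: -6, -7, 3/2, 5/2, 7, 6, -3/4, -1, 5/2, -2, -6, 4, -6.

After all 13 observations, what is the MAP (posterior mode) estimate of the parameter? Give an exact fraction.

obs 1: x=-6 → posterior Inverse-Gamma(27/10, 67/10)
obs 2: x=-7 → posterior Inverse-Gamma(16/5, 147/10)
obs 3: x=3/2 → posterior Inverse-Gamma(37/10, 993/40)
obs 4: x=5/2 → posterior Inverse-Gamma(21/5, 799/20)
obs 5: x=7 → posterior Inverse-Gamma(47/10, 1799/20)
obs 6: x=6 → posterior Inverse-Gamma(26/5, 2609/20)
obs 7: x=-3/4 → posterior Inverse-Gamma(57/10, 21277/160)
obs 8: x=-1 → posterior Inverse-Gamma(31/5, 21597/160)
obs 9: x=5/2 → posterior Inverse-Gamma(67/10, 24017/160)
obs 10: x=-2 → posterior Inverse-Gamma(36/5, 24097/160)
obs 11: x=-6 → posterior Inverse-Gamma(77/10, 24817/160)
obs 12: x=4 → posterior Inverse-Gamma(41/5, 28737/160)
obs 13: x=-6 → posterior Inverse-Gamma(87/10, 29457/160)

29457/1552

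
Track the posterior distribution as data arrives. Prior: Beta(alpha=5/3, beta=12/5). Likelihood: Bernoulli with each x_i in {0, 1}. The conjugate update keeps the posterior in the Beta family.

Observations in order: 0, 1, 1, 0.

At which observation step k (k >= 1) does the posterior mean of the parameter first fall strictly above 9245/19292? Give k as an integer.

obs 1: x=0 → posterior Beta(5/3, 17/5)
obs 2: x=1 → posterior Beta(8/3, 17/5)
obs 3: x=1 → posterior Beta(11/3, 17/5)
obs 4: x=0 → posterior Beta(11/3, 22/5)

k = 3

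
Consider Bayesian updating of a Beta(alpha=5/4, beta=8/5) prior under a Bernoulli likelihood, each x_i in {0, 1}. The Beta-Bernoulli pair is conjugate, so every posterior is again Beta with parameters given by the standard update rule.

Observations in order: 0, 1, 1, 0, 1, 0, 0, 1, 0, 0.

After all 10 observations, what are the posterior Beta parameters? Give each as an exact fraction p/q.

obs 1: x=0 → posterior Beta(5/4, 13/5)
obs 2: x=1 → posterior Beta(9/4, 13/5)
obs 3: x=1 → posterior Beta(13/4, 13/5)
obs 4: x=0 → posterior Beta(13/4, 18/5)
obs 5: x=1 → posterior Beta(17/4, 18/5)
obs 6: x=0 → posterior Beta(17/4, 23/5)
obs 7: x=0 → posterior Beta(17/4, 28/5)
obs 8: x=1 → posterior Beta(21/4, 28/5)
obs 9: x=0 → posterior Beta(21/4, 33/5)
obs 10: x=0 → posterior Beta(21/4, 38/5)

alpha=21/4, beta=38/5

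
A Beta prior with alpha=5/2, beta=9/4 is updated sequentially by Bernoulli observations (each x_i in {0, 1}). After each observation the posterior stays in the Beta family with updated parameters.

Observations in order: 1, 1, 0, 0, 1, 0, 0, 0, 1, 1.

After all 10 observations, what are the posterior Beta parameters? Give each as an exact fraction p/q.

alpha=15/2, beta=29/4

obs 1: x=1 → posterior Beta(7/2, 9/4)
obs 2: x=1 → posterior Beta(9/2, 9/4)
obs 3: x=0 → posterior Beta(9/2, 13/4)
obs 4: x=0 → posterior Beta(9/2, 17/4)
obs 5: x=1 → posterior Beta(11/2, 17/4)
obs 6: x=0 → posterior Beta(11/2, 21/4)
obs 7: x=0 → posterior Beta(11/2, 25/4)
obs 8: x=0 → posterior Beta(11/2, 29/4)
obs 9: x=1 → posterior Beta(13/2, 29/4)
obs 10: x=1 → posterior Beta(15/2, 29/4)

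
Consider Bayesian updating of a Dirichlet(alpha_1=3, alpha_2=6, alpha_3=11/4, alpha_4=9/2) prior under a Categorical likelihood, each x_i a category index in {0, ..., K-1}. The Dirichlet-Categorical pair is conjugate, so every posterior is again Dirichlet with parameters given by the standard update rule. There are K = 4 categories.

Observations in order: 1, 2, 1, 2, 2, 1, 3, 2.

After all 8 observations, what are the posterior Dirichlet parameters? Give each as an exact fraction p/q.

obs 1: x=1 → posterior Dirichlet(3, 7, 11/4, 9/2)
obs 2: x=2 → posterior Dirichlet(3, 7, 15/4, 9/2)
obs 3: x=1 → posterior Dirichlet(3, 8, 15/4, 9/2)
obs 4: x=2 → posterior Dirichlet(3, 8, 19/4, 9/2)
obs 5: x=2 → posterior Dirichlet(3, 8, 23/4, 9/2)
obs 6: x=1 → posterior Dirichlet(3, 9, 23/4, 9/2)
obs 7: x=3 → posterior Dirichlet(3, 9, 23/4, 11/2)
obs 8: x=2 → posterior Dirichlet(3, 9, 27/4, 11/2)

alpha_1=3, alpha_2=9, alpha_3=27/4, alpha_4=11/2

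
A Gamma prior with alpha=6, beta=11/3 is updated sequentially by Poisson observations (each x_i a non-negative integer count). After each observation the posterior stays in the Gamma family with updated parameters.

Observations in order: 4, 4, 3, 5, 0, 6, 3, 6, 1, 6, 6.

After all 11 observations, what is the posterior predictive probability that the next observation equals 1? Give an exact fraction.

obs 1: x=4 → posterior Gamma(10, 14/3)
obs 2: x=4 → posterior Gamma(14, 17/3)
obs 3: x=3 → posterior Gamma(17, 20/3)
obs 4: x=5 → posterior Gamma(22, 23/3)
obs 5: x=0 → posterior Gamma(22, 26/3)
obs 6: x=6 → posterior Gamma(28, 29/3)
obs 7: x=3 → posterior Gamma(31, 32/3)
obs 8: x=6 → posterior Gamma(37, 35/3)
obs 9: x=1 → posterior Gamma(38, 38/3)
obs 10: x=6 → posterior Gamma(44, 41/3)
obs 11: x=6 → posterior Gamma(50, 44/3)

2232158776713743098211791315470964937811107166637844906246142195019408414475708006400/18923033347866464119502612487661750852393110546536196076406821162210806566759936386703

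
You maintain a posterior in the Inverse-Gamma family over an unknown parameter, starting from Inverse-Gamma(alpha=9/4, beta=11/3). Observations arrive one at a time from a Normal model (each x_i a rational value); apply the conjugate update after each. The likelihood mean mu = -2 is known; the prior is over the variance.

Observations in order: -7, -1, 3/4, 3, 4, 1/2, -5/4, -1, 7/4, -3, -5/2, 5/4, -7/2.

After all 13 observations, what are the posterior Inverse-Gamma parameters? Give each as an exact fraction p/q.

alpha=35/4, beta=827/12

obs 1: x=-7 → posterior Inverse-Gamma(11/4, 97/6)
obs 2: x=-1 → posterior Inverse-Gamma(13/4, 50/3)
obs 3: x=3/4 → posterior Inverse-Gamma(15/4, 1963/96)
obs 4: x=3 → posterior Inverse-Gamma(17/4, 3163/96)
obs 5: x=4 → posterior Inverse-Gamma(19/4, 4891/96)
obs 6: x=1/2 → posterior Inverse-Gamma(21/4, 5191/96)
obs 7: x=-5/4 → posterior Inverse-Gamma(23/4, 2609/48)
obs 8: x=-1 → posterior Inverse-Gamma(25/4, 2633/48)
obs 9: x=7/4 → posterior Inverse-Gamma(27/4, 5941/96)
obs 10: x=-3 → posterior Inverse-Gamma(29/4, 5989/96)
obs 11: x=-5/2 → posterior Inverse-Gamma(31/4, 6001/96)
obs 12: x=5/4 → posterior Inverse-Gamma(33/4, 1627/24)
obs 13: x=-7/2 → posterior Inverse-Gamma(35/4, 827/12)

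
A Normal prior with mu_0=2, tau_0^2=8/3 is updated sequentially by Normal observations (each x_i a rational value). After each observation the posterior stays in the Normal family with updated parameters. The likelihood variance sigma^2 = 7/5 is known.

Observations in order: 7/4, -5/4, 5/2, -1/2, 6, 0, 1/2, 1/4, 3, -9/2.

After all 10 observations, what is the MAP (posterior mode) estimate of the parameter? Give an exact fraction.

352/421

obs 1: x=7/4 → posterior Normal(112/61, 56/61)
obs 2: x=-5/4 → posterior Normal(62/101, 56/101)
obs 3: x=5/2 → posterior Normal(54/47, 56/141)
obs 4: x=-1/2 → posterior Normal(142/181, 56/181)
obs 5: x=6 → posterior Normal(382/221, 56/221)
obs 6: x=0 → posterior Normal(382/261, 56/261)
obs 7: x=1/2 → posterior Normal(402/301, 8/43)
obs 8: x=1/4 → posterior Normal(412/341, 56/341)
obs 9: x=3 → posterior Normal(532/381, 56/381)
obs 10: x=-9/2 → posterior Normal(352/421, 56/421)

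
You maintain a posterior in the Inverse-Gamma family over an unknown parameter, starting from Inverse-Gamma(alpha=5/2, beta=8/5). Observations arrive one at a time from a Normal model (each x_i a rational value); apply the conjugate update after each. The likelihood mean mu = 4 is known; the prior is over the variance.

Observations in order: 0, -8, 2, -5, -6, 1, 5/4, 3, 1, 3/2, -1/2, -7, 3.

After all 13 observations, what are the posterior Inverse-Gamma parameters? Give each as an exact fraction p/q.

alpha=9, beta=41861/160

obs 1: x=0 → posterior Inverse-Gamma(3, 48/5)
obs 2: x=-8 → posterior Inverse-Gamma(7/2, 408/5)
obs 3: x=2 → posterior Inverse-Gamma(4, 418/5)
obs 4: x=-5 → posterior Inverse-Gamma(9/2, 1241/10)
obs 5: x=-6 → posterior Inverse-Gamma(5, 1741/10)
obs 6: x=1 → posterior Inverse-Gamma(11/2, 893/5)
obs 7: x=5/4 → posterior Inverse-Gamma(6, 29181/160)
obs 8: x=3 → posterior Inverse-Gamma(13/2, 29261/160)
obs 9: x=1 → posterior Inverse-Gamma(7, 29981/160)
obs 10: x=3/2 → posterior Inverse-Gamma(15/2, 30481/160)
obs 11: x=-1/2 → posterior Inverse-Gamma(8, 32101/160)
obs 12: x=-7 → posterior Inverse-Gamma(17/2, 41781/160)
obs 13: x=3 → posterior Inverse-Gamma(9, 41861/160)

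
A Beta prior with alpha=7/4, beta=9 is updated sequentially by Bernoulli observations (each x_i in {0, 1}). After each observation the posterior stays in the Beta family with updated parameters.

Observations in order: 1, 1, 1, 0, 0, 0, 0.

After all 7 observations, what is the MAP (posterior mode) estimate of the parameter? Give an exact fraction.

5/21

obs 1: x=1 → posterior Beta(11/4, 9)
obs 2: x=1 → posterior Beta(15/4, 9)
obs 3: x=1 → posterior Beta(19/4, 9)
obs 4: x=0 → posterior Beta(19/4, 10)
obs 5: x=0 → posterior Beta(19/4, 11)
obs 6: x=0 → posterior Beta(19/4, 12)
obs 7: x=0 → posterior Beta(19/4, 13)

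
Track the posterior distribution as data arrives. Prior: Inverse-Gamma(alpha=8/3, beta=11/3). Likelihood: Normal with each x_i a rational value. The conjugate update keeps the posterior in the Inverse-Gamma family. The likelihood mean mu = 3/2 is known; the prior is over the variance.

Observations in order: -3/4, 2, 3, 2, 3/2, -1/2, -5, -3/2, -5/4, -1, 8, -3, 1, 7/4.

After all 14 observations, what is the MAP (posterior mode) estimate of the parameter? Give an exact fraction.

7057/1024

obs 1: x=-3/4 → posterior Inverse-Gamma(19/6, 595/96)
obs 2: x=2 → posterior Inverse-Gamma(11/3, 607/96)
obs 3: x=3 → posterior Inverse-Gamma(25/6, 715/96)
obs 4: x=2 → posterior Inverse-Gamma(14/3, 727/96)
obs 5: x=3/2 → posterior Inverse-Gamma(31/6, 727/96)
obs 6: x=-1/2 → posterior Inverse-Gamma(17/3, 919/96)
obs 7: x=-5 → posterior Inverse-Gamma(37/6, 2947/96)
obs 8: x=-3/2 → posterior Inverse-Gamma(20/3, 3379/96)
obs 9: x=-5/4 → posterior Inverse-Gamma(43/6, 1871/48)
obs 10: x=-1 → posterior Inverse-Gamma(23/3, 2021/48)
obs 11: x=8 → posterior Inverse-Gamma(49/6, 3035/48)
obs 12: x=-3 → posterior Inverse-Gamma(26/3, 3521/48)
obs 13: x=1 → posterior Inverse-Gamma(55/6, 3527/48)
obs 14: x=7/4 → posterior Inverse-Gamma(29/3, 7057/96)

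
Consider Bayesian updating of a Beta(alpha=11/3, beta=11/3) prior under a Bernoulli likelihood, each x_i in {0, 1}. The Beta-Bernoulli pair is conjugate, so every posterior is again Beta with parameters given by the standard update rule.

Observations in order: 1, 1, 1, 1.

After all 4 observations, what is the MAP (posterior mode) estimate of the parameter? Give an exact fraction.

obs 1: x=1 → posterior Beta(14/3, 11/3)
obs 2: x=1 → posterior Beta(17/3, 11/3)
obs 3: x=1 → posterior Beta(20/3, 11/3)
obs 4: x=1 → posterior Beta(23/3, 11/3)

5/7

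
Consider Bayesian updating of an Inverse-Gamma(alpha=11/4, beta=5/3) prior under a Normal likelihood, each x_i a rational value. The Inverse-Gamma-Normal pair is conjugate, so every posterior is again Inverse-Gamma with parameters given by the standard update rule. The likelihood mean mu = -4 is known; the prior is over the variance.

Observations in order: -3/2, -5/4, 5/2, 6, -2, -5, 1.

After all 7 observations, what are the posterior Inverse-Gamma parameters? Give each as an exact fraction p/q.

alpha=25/4, beta=9091/96

obs 1: x=-3/2 → posterior Inverse-Gamma(13/4, 115/24)
obs 2: x=-5/4 → posterior Inverse-Gamma(15/4, 823/96)
obs 3: x=5/2 → posterior Inverse-Gamma(17/4, 2851/96)
obs 4: x=6 → posterior Inverse-Gamma(19/4, 7651/96)
obs 5: x=-2 → posterior Inverse-Gamma(21/4, 7843/96)
obs 6: x=-5 → posterior Inverse-Gamma(23/4, 7891/96)
obs 7: x=1 → posterior Inverse-Gamma(25/4, 9091/96)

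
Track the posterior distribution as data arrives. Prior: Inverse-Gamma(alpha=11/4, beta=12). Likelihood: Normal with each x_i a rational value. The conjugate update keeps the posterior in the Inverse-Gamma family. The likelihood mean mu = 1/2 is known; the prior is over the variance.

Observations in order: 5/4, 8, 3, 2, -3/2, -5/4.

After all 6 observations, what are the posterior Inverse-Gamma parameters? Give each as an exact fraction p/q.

alpha=23/4, beta=771/16

obs 1: x=5/4 → posterior Inverse-Gamma(13/4, 393/32)
obs 2: x=8 → posterior Inverse-Gamma(15/4, 1293/32)
obs 3: x=3 → posterior Inverse-Gamma(17/4, 1393/32)
obs 4: x=2 → posterior Inverse-Gamma(19/4, 1429/32)
obs 5: x=-3/2 → posterior Inverse-Gamma(21/4, 1493/32)
obs 6: x=-5/4 → posterior Inverse-Gamma(23/4, 771/16)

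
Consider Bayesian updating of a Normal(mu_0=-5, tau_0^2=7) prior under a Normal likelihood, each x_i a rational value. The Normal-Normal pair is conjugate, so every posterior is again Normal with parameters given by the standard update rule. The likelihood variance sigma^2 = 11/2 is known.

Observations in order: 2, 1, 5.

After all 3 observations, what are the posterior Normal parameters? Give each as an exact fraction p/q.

mu_0=57/53, tau_0^2=77/53

obs 1: x=2 → posterior Normal(-27/25, 77/25)
obs 2: x=1 → posterior Normal(-1/3, 77/39)
obs 3: x=5 → posterior Normal(57/53, 77/53)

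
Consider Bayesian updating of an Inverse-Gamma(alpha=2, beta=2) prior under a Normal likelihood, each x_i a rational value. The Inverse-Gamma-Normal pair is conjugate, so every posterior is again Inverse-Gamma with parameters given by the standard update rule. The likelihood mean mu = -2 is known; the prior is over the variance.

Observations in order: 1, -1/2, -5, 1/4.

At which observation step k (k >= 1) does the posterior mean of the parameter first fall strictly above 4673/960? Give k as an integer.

obs 1: x=1 → posterior Inverse-Gamma(5/2, 13/2)
obs 2: x=-1/2 → posterior Inverse-Gamma(3, 61/8)
obs 3: x=-5 → posterior Inverse-Gamma(7/2, 97/8)
obs 4: x=1/4 → posterior Inverse-Gamma(4, 469/32)

k = 4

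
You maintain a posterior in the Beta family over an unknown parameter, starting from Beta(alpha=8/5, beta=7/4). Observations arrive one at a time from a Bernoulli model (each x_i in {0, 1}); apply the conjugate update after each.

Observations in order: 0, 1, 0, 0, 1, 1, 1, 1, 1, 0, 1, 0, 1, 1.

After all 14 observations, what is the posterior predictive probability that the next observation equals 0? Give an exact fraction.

obs 1: x=0 → posterior Beta(8/5, 11/4)
obs 2: x=1 → posterior Beta(13/5, 11/4)
obs 3: x=0 → posterior Beta(13/5, 15/4)
obs 4: x=0 → posterior Beta(13/5, 19/4)
obs 5: x=1 → posterior Beta(18/5, 19/4)
obs 6: x=1 → posterior Beta(23/5, 19/4)
obs 7: x=1 → posterior Beta(28/5, 19/4)
obs 8: x=1 → posterior Beta(33/5, 19/4)
obs 9: x=1 → posterior Beta(38/5, 19/4)
obs 10: x=0 → posterior Beta(38/5, 23/4)
obs 11: x=1 → posterior Beta(43/5, 23/4)
obs 12: x=0 → posterior Beta(43/5, 27/4)
obs 13: x=1 → posterior Beta(48/5, 27/4)
obs 14: x=1 → posterior Beta(53/5, 27/4)

135/347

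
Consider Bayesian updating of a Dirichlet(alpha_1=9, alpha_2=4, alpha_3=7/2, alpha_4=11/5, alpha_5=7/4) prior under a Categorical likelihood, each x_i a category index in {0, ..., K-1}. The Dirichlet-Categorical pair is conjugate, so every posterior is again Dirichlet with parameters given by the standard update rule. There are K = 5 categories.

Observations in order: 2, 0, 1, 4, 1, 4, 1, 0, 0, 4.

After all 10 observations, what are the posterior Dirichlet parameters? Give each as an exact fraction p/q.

alpha_1=12, alpha_2=7, alpha_3=9/2, alpha_4=11/5, alpha_5=19/4

obs 1: x=2 → posterior Dirichlet(9, 4, 9/2, 11/5, 7/4)
obs 2: x=0 → posterior Dirichlet(10, 4, 9/2, 11/5, 7/4)
obs 3: x=1 → posterior Dirichlet(10, 5, 9/2, 11/5, 7/4)
obs 4: x=4 → posterior Dirichlet(10, 5, 9/2, 11/5, 11/4)
obs 5: x=1 → posterior Dirichlet(10, 6, 9/2, 11/5, 11/4)
obs 6: x=4 → posterior Dirichlet(10, 6, 9/2, 11/5, 15/4)
obs 7: x=1 → posterior Dirichlet(10, 7, 9/2, 11/5, 15/4)
obs 8: x=0 → posterior Dirichlet(11, 7, 9/2, 11/5, 15/4)
obs 9: x=0 → posterior Dirichlet(12, 7, 9/2, 11/5, 15/4)
obs 10: x=4 → posterior Dirichlet(12, 7, 9/2, 11/5, 19/4)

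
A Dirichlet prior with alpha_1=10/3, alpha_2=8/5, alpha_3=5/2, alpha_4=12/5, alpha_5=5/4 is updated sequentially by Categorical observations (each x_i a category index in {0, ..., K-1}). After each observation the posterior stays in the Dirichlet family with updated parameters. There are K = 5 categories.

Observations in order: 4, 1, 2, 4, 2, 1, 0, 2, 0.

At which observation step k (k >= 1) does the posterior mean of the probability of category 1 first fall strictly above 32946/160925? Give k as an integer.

k = 6

obs 1: x=4 → posterior Dirichlet(10/3, 8/5, 5/2, 12/5, 9/4)
obs 2: x=1 → posterior Dirichlet(10/3, 13/5, 5/2, 12/5, 9/4)
obs 3: x=2 → posterior Dirichlet(10/3, 13/5, 7/2, 12/5, 9/4)
obs 4: x=4 → posterior Dirichlet(10/3, 13/5, 7/2, 12/5, 13/4)
obs 5: x=2 → posterior Dirichlet(10/3, 13/5, 9/2, 12/5, 13/4)
obs 6: x=1 → posterior Dirichlet(10/3, 18/5, 9/2, 12/5, 13/4)
obs 7: x=0 → posterior Dirichlet(13/3, 18/5, 9/2, 12/5, 13/4)
obs 8: x=2 → posterior Dirichlet(13/3, 18/5, 11/2, 12/5, 13/4)
obs 9: x=0 → posterior Dirichlet(16/3, 18/5, 11/2, 12/5, 13/4)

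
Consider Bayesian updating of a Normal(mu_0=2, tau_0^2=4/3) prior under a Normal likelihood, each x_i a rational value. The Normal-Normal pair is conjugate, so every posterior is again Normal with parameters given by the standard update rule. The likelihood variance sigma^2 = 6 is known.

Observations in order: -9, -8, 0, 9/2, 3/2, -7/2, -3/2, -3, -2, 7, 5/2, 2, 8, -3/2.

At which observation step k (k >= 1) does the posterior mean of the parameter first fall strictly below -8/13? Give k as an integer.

obs 1: x=-9 → posterior Normal(0, 12/11)
obs 2: x=-8 → posterior Normal(-16/13, 12/13)
obs 3: x=0 → posterior Normal(-16/15, 4/5)
obs 4: x=9/2 → posterior Normal(-7/17, 12/17)
obs 5: x=3/2 → posterior Normal(-4/19, 12/19)
obs 6: x=-7/2 → posterior Normal(-11/21, 4/7)
obs 7: x=-3/2 → posterior Normal(-14/23, 12/23)
obs 8: x=-3 → posterior Normal(-4/5, 12/25)
obs 9: x=-2 → posterior Normal(-8/9, 4/9)
obs 10: x=7 → posterior Normal(-10/29, 12/29)
obs 11: x=5/2 → posterior Normal(-5/31, 12/31)
obs 12: x=2 → posterior Normal(-1/33, 4/11)
obs 13: x=8 → posterior Normal(3/7, 12/35)
obs 14: x=-3/2 → posterior Normal(12/37, 12/37)

k = 2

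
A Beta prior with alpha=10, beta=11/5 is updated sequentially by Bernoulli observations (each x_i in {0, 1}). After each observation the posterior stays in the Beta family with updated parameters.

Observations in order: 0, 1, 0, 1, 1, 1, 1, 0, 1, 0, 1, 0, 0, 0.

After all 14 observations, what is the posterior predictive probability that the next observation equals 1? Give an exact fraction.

obs 1: x=0 → posterior Beta(10, 16/5)
obs 2: x=1 → posterior Beta(11, 16/5)
obs 3: x=0 → posterior Beta(11, 21/5)
obs 4: x=1 → posterior Beta(12, 21/5)
obs 5: x=1 → posterior Beta(13, 21/5)
obs 6: x=1 → posterior Beta(14, 21/5)
obs 7: x=1 → posterior Beta(15, 21/5)
obs 8: x=0 → posterior Beta(15, 26/5)
obs 9: x=1 → posterior Beta(16, 26/5)
obs 10: x=0 → posterior Beta(16, 31/5)
obs 11: x=1 → posterior Beta(17, 31/5)
obs 12: x=0 → posterior Beta(17, 36/5)
obs 13: x=0 → posterior Beta(17, 41/5)
obs 14: x=0 → posterior Beta(17, 46/5)

85/131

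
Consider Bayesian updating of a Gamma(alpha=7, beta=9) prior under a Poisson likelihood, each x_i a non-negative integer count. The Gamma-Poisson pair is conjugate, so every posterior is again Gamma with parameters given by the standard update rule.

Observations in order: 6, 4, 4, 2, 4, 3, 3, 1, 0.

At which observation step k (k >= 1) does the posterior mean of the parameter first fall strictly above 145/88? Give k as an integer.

obs 1: x=6 → posterior Gamma(13, 10)
obs 2: x=4 → posterior Gamma(17, 11)
obs 3: x=4 → posterior Gamma(21, 12)
obs 4: x=2 → posterior Gamma(23, 13)
obs 5: x=4 → posterior Gamma(27, 14)
obs 6: x=3 → posterior Gamma(30, 15)
obs 7: x=3 → posterior Gamma(33, 16)
obs 8: x=1 → posterior Gamma(34, 17)
obs 9: x=0 → posterior Gamma(34, 18)

k = 3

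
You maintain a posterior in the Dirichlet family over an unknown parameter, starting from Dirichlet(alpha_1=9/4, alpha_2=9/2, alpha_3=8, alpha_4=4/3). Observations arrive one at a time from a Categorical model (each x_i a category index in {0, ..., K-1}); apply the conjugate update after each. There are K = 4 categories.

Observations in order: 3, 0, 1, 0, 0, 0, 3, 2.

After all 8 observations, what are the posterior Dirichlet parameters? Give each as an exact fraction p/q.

obs 1: x=3 → posterior Dirichlet(9/4, 9/2, 8, 7/3)
obs 2: x=0 → posterior Dirichlet(13/4, 9/2, 8, 7/3)
obs 3: x=1 → posterior Dirichlet(13/4, 11/2, 8, 7/3)
obs 4: x=0 → posterior Dirichlet(17/4, 11/2, 8, 7/3)
obs 5: x=0 → posterior Dirichlet(21/4, 11/2, 8, 7/3)
obs 6: x=0 → posterior Dirichlet(25/4, 11/2, 8, 7/3)
obs 7: x=3 → posterior Dirichlet(25/4, 11/2, 8, 10/3)
obs 8: x=2 → posterior Dirichlet(25/4, 11/2, 9, 10/3)

alpha_1=25/4, alpha_2=11/2, alpha_3=9, alpha_4=10/3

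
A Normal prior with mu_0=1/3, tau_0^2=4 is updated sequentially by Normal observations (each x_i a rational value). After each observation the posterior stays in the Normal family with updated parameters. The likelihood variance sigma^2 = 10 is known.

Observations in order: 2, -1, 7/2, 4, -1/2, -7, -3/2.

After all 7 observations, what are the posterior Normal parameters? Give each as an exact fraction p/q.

mu_0=2/57, tau_0^2=20/19

obs 1: x=2 → posterior Normal(17/21, 20/7)
obs 2: x=-1 → posterior Normal(11/27, 20/9)
obs 3: x=7/2 → posterior Normal(32/33, 20/11)
obs 4: x=4 → posterior Normal(56/39, 20/13)
obs 5: x=-1/2 → posterior Normal(53/45, 4/3)
obs 6: x=-7 → posterior Normal(11/51, 20/17)
obs 7: x=-3/2 → posterior Normal(2/57, 20/19)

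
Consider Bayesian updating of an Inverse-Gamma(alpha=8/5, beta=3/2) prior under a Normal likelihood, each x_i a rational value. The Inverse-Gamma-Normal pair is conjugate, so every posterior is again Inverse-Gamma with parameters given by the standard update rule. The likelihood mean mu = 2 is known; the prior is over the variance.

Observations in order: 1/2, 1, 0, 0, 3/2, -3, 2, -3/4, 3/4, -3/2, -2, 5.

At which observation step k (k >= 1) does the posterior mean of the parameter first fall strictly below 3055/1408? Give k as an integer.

obs 1: x=1/2 → posterior Inverse-Gamma(21/10, 21/8)
obs 2: x=1 → posterior Inverse-Gamma(13/5, 25/8)
obs 3: x=0 → posterior Inverse-Gamma(31/10, 41/8)
obs 4: x=0 → posterior Inverse-Gamma(18/5, 57/8)
obs 5: x=3/2 → posterior Inverse-Gamma(41/10, 29/4)
obs 6: x=-3 → posterior Inverse-Gamma(23/5, 79/4)
obs 7: x=2 → posterior Inverse-Gamma(51/10, 79/4)
obs 8: x=-3/4 → posterior Inverse-Gamma(28/5, 753/32)
obs 9: x=3/4 → posterior Inverse-Gamma(61/10, 389/16)
obs 10: x=-3/2 → posterior Inverse-Gamma(33/5, 487/16)
obs 11: x=-2 → posterior Inverse-Gamma(71/10, 615/16)
obs 12: x=5 → posterior Inverse-Gamma(38/5, 687/16)

k = 2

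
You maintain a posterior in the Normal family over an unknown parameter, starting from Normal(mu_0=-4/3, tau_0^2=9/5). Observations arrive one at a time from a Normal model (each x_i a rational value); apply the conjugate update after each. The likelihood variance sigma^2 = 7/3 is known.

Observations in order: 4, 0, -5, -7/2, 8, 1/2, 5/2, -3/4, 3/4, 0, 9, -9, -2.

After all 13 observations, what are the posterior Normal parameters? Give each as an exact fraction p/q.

mu_0=449/2316, tau_0^2=63/386

obs 1: x=4 → posterior Normal(92/93, 63/62)
obs 2: x=0 → posterior Normal(184/267, 63/89)
obs 3: x=-5 → posterior Normal(-221/348, 63/116)
obs 4: x=-7/2 → posterior Normal(-1009/858, 63/143)
obs 5: x=8 → posterior Normal(287/1020, 63/170)
obs 6: x=1/2 → posterior Normal(184/591, 63/197)
obs 7: x=5/2 → posterior Normal(773/1344, 9/32)
obs 8: x=-3/4 → posterior Normal(1303/3012, 63/251)
obs 9: x=3/4 → posterior Normal(773/1668, 63/278)
obs 10: x=0 → posterior Normal(773/1830, 63/305)
obs 11: x=9 → posterior Normal(2231/1992, 63/332)
obs 12: x=-9 → posterior Normal(773/2154, 63/359)
obs 13: x=-2 → posterior Normal(449/2316, 63/386)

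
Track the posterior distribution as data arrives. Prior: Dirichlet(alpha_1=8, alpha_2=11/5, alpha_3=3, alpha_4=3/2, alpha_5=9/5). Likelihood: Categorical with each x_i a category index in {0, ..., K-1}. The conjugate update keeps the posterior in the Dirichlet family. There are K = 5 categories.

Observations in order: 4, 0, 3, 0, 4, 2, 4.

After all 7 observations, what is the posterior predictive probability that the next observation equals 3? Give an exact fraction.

5/47

obs 1: x=4 → posterior Dirichlet(8, 11/5, 3, 3/2, 14/5)
obs 2: x=0 → posterior Dirichlet(9, 11/5, 3, 3/2, 14/5)
obs 3: x=3 → posterior Dirichlet(9, 11/5, 3, 5/2, 14/5)
obs 4: x=0 → posterior Dirichlet(10, 11/5, 3, 5/2, 14/5)
obs 5: x=4 → posterior Dirichlet(10, 11/5, 3, 5/2, 19/5)
obs 6: x=2 → posterior Dirichlet(10, 11/5, 4, 5/2, 19/5)
obs 7: x=4 → posterior Dirichlet(10, 11/5, 4, 5/2, 24/5)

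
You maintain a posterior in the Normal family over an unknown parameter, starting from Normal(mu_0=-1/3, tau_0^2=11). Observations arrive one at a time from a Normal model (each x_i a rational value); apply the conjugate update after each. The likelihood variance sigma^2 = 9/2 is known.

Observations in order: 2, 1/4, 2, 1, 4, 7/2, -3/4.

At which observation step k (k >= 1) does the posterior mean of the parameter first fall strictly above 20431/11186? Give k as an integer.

obs 1: x=2 → posterior Normal(41/31, 99/31)
obs 2: x=1/4 → posterior Normal(93/106, 99/53)
obs 3: x=2 → posterior Normal(181/150, 33/25)
obs 4: x=1 → posterior Normal(225/194, 99/97)
obs 5: x=4 → posterior Normal(401/238, 99/119)
obs 6: x=7/2 → posterior Normal(185/94, 33/47)
obs 7: x=-3/4 → posterior Normal(261/163, 99/163)

k = 6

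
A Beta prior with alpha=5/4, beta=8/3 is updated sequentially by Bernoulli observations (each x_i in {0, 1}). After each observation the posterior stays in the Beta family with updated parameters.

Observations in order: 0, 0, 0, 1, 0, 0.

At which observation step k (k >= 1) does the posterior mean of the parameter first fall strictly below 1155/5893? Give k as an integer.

k = 3

obs 1: x=0 → posterior Beta(5/4, 11/3)
obs 2: x=0 → posterior Beta(5/4, 14/3)
obs 3: x=0 → posterior Beta(5/4, 17/3)
obs 4: x=1 → posterior Beta(9/4, 17/3)
obs 5: x=0 → posterior Beta(9/4, 20/3)
obs 6: x=0 → posterior Beta(9/4, 23/3)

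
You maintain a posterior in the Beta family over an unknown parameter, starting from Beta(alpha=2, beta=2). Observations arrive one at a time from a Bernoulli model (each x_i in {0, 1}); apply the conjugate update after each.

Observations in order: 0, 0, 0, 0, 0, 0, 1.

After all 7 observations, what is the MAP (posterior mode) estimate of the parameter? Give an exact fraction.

2/9

obs 1: x=0 → posterior Beta(2, 3)
obs 2: x=0 → posterior Beta(2, 4)
obs 3: x=0 → posterior Beta(2, 5)
obs 4: x=0 → posterior Beta(2, 6)
obs 5: x=0 → posterior Beta(2, 7)
obs 6: x=0 → posterior Beta(2, 8)
obs 7: x=1 → posterior Beta(3, 8)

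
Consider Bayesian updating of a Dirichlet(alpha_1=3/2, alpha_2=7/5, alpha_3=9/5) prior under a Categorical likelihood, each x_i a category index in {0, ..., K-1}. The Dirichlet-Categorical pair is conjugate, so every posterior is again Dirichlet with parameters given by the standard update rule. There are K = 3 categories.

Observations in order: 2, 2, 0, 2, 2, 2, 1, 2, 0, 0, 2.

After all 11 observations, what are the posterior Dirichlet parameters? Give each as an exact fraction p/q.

alpha_1=9/2, alpha_2=12/5, alpha_3=44/5

obs 1: x=2 → posterior Dirichlet(3/2, 7/5, 14/5)
obs 2: x=2 → posterior Dirichlet(3/2, 7/5, 19/5)
obs 3: x=0 → posterior Dirichlet(5/2, 7/5, 19/5)
obs 4: x=2 → posterior Dirichlet(5/2, 7/5, 24/5)
obs 5: x=2 → posterior Dirichlet(5/2, 7/5, 29/5)
obs 6: x=2 → posterior Dirichlet(5/2, 7/5, 34/5)
obs 7: x=1 → posterior Dirichlet(5/2, 12/5, 34/5)
obs 8: x=2 → posterior Dirichlet(5/2, 12/5, 39/5)
obs 9: x=0 → posterior Dirichlet(7/2, 12/5, 39/5)
obs 10: x=0 → posterior Dirichlet(9/2, 12/5, 39/5)
obs 11: x=2 → posterior Dirichlet(9/2, 12/5, 44/5)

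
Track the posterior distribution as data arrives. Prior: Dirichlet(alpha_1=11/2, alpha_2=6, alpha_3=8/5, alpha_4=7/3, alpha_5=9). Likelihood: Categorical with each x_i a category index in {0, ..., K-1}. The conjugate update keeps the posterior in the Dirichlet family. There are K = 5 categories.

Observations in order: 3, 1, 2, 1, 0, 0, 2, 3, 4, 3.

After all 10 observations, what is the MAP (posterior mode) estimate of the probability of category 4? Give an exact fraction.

obs 1: x=3 → posterior Dirichlet(11/2, 6, 8/5, 10/3, 9)
obs 2: x=1 → posterior Dirichlet(11/2, 7, 8/5, 10/3, 9)
obs 3: x=2 → posterior Dirichlet(11/2, 7, 13/5, 10/3, 9)
obs 4: x=1 → posterior Dirichlet(11/2, 8, 13/5, 10/3, 9)
obs 5: x=0 → posterior Dirichlet(13/2, 8, 13/5, 10/3, 9)
obs 6: x=0 → posterior Dirichlet(15/2, 8, 13/5, 10/3, 9)
obs 7: x=2 → posterior Dirichlet(15/2, 8, 18/5, 10/3, 9)
obs 8: x=3 → posterior Dirichlet(15/2, 8, 18/5, 13/3, 9)
obs 9: x=4 → posterior Dirichlet(15/2, 8, 18/5, 13/3, 10)
obs 10: x=3 → posterior Dirichlet(15/2, 8, 18/5, 16/3, 10)

270/883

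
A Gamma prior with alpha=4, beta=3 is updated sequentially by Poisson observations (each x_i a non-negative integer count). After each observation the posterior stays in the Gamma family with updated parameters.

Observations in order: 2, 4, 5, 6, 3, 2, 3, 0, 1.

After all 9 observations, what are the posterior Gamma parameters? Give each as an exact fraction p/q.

obs 1: x=2 → posterior Gamma(6, 4)
obs 2: x=4 → posterior Gamma(10, 5)
obs 3: x=5 → posterior Gamma(15, 6)
obs 4: x=6 → posterior Gamma(21, 7)
obs 5: x=3 → posterior Gamma(24, 8)
obs 6: x=2 → posterior Gamma(26, 9)
obs 7: x=3 → posterior Gamma(29, 10)
obs 8: x=0 → posterior Gamma(29, 11)
obs 9: x=1 → posterior Gamma(30, 12)

alpha=30, beta=12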